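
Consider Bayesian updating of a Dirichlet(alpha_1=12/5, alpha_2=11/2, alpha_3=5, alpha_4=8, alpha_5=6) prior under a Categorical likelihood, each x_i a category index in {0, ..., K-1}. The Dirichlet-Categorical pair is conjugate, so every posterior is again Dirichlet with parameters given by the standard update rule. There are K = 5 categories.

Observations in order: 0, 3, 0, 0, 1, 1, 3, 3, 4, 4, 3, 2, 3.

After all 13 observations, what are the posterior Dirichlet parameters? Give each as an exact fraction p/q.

obs 1: x=0 → posterior Dirichlet(17/5, 11/2, 5, 8, 6)
obs 2: x=3 → posterior Dirichlet(17/5, 11/2, 5, 9, 6)
obs 3: x=0 → posterior Dirichlet(22/5, 11/2, 5, 9, 6)
obs 4: x=0 → posterior Dirichlet(27/5, 11/2, 5, 9, 6)
obs 5: x=1 → posterior Dirichlet(27/5, 13/2, 5, 9, 6)
obs 6: x=1 → posterior Dirichlet(27/5, 15/2, 5, 9, 6)
obs 7: x=3 → posterior Dirichlet(27/5, 15/2, 5, 10, 6)
obs 8: x=3 → posterior Dirichlet(27/5, 15/2, 5, 11, 6)
obs 9: x=4 → posterior Dirichlet(27/5, 15/2, 5, 11, 7)
obs 10: x=4 → posterior Dirichlet(27/5, 15/2, 5, 11, 8)
obs 11: x=3 → posterior Dirichlet(27/5, 15/2, 5, 12, 8)
obs 12: x=2 → posterior Dirichlet(27/5, 15/2, 6, 12, 8)
obs 13: x=3 → posterior Dirichlet(27/5, 15/2, 6, 13, 8)

alpha_1=27/5, alpha_2=15/2, alpha_3=6, alpha_4=13, alpha_5=8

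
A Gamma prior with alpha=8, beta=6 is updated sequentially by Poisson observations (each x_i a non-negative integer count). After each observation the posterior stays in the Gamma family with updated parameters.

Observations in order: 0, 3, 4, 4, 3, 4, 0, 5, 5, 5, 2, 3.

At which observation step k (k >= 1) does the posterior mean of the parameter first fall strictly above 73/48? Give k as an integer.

obs 1: x=0 → posterior Gamma(8, 7)
obs 2: x=3 → posterior Gamma(11, 8)
obs 3: x=4 → posterior Gamma(15, 9)
obs 4: x=4 → posterior Gamma(19, 10)
obs 5: x=3 → posterior Gamma(22, 11)
obs 6: x=4 → posterior Gamma(26, 12)
obs 7: x=0 → posterior Gamma(26, 13)
obs 8: x=5 → posterior Gamma(31, 14)
obs 9: x=5 → posterior Gamma(36, 15)
obs 10: x=5 → posterior Gamma(41, 16)
obs 11: x=2 → posterior Gamma(43, 17)
obs 12: x=3 → posterior Gamma(46, 18)

k = 3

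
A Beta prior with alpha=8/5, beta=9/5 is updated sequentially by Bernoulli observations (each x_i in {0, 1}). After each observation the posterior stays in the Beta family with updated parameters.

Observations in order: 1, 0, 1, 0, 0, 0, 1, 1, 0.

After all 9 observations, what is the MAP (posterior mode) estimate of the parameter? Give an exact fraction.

23/52

obs 1: x=1 → posterior Beta(13/5, 9/5)
obs 2: x=0 → posterior Beta(13/5, 14/5)
obs 3: x=1 → posterior Beta(18/5, 14/5)
obs 4: x=0 → posterior Beta(18/5, 19/5)
obs 5: x=0 → posterior Beta(18/5, 24/5)
obs 6: x=0 → posterior Beta(18/5, 29/5)
obs 7: x=1 → posterior Beta(23/5, 29/5)
obs 8: x=1 → posterior Beta(28/5, 29/5)
obs 9: x=0 → posterior Beta(28/5, 34/5)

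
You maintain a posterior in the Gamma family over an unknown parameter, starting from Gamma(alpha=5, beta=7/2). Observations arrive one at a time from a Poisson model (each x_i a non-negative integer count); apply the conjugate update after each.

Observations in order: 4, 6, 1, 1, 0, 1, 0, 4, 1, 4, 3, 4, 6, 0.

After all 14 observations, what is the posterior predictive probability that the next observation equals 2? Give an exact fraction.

189930896301863065611832164510403556778328493237495422363281250000/731934824502651514621160916115101341995441470527191525223322819769

obs 1: x=4 → posterior Gamma(9, 9/2)
obs 2: x=6 → posterior Gamma(15, 11/2)
obs 3: x=1 → posterior Gamma(16, 13/2)
obs 4: x=1 → posterior Gamma(17, 15/2)
obs 5: x=0 → posterior Gamma(17, 17/2)
obs 6: x=1 → posterior Gamma(18, 19/2)
obs 7: x=0 → posterior Gamma(18, 21/2)
obs 8: x=4 → posterior Gamma(22, 23/2)
obs 9: x=1 → posterior Gamma(23, 25/2)
obs 10: x=4 → posterior Gamma(27, 27/2)
obs 11: x=3 → posterior Gamma(30, 29/2)
obs 12: x=4 → posterior Gamma(34, 31/2)
obs 13: x=6 → posterior Gamma(40, 33/2)
obs 14: x=0 → posterior Gamma(40, 35/2)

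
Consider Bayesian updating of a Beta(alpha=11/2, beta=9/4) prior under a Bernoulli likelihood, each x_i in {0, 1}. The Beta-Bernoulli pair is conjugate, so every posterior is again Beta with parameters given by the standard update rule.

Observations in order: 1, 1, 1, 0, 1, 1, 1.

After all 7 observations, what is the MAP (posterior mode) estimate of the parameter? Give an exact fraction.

obs 1: x=1 → posterior Beta(13/2, 9/4)
obs 2: x=1 → posterior Beta(15/2, 9/4)
obs 3: x=1 → posterior Beta(17/2, 9/4)
obs 4: x=0 → posterior Beta(17/2, 13/4)
obs 5: x=1 → posterior Beta(19/2, 13/4)
obs 6: x=1 → posterior Beta(21/2, 13/4)
obs 7: x=1 → posterior Beta(23/2, 13/4)

14/17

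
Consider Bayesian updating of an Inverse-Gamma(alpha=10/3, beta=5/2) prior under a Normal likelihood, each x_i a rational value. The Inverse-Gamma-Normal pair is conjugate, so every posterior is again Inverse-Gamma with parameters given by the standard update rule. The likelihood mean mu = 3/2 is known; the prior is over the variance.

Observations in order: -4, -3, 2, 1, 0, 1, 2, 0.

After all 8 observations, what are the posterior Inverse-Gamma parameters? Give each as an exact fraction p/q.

alpha=22/3, beta=61/2

obs 1: x=-4 → posterior Inverse-Gamma(23/6, 141/8)
obs 2: x=-3 → posterior Inverse-Gamma(13/3, 111/4)
obs 3: x=2 → posterior Inverse-Gamma(29/6, 223/8)
obs 4: x=1 → posterior Inverse-Gamma(16/3, 28)
obs 5: x=0 → posterior Inverse-Gamma(35/6, 233/8)
obs 6: x=1 → posterior Inverse-Gamma(19/3, 117/4)
obs 7: x=2 → posterior Inverse-Gamma(41/6, 235/8)
obs 8: x=0 → posterior Inverse-Gamma(22/3, 61/2)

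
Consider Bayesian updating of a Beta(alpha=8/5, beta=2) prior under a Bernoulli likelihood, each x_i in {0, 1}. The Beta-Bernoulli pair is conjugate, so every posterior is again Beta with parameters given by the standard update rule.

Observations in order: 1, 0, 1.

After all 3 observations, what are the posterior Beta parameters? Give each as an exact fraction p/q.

alpha=18/5, beta=3

obs 1: x=1 → posterior Beta(13/5, 2)
obs 2: x=0 → posterior Beta(13/5, 3)
obs 3: x=1 → posterior Beta(18/5, 3)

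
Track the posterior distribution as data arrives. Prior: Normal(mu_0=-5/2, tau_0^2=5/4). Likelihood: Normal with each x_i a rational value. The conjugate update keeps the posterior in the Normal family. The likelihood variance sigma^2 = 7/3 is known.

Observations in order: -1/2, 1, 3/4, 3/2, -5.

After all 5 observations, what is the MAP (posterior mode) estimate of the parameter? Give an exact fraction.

-415/412

obs 1: x=-1/2 → posterior Normal(-155/86, 35/43)
obs 2: x=1 → posterior Normal(-125/116, 35/58)
obs 3: x=3/4 → posterior Normal(-205/292, 35/73)
obs 4: x=3/2 → posterior Normal(-115/352, 35/88)
obs 5: x=-5 → posterior Normal(-415/412, 35/103)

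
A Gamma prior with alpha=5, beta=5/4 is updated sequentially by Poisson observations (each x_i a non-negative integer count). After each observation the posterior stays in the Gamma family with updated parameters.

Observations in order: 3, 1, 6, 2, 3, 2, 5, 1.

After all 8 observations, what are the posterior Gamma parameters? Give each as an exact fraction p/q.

obs 1: x=3 → posterior Gamma(8, 9/4)
obs 2: x=1 → posterior Gamma(9, 13/4)
obs 3: x=6 → posterior Gamma(15, 17/4)
obs 4: x=2 → posterior Gamma(17, 21/4)
obs 5: x=3 → posterior Gamma(20, 25/4)
obs 6: x=2 → posterior Gamma(22, 29/4)
obs 7: x=5 → posterior Gamma(27, 33/4)
obs 8: x=1 → posterior Gamma(28, 37/4)

alpha=28, beta=37/4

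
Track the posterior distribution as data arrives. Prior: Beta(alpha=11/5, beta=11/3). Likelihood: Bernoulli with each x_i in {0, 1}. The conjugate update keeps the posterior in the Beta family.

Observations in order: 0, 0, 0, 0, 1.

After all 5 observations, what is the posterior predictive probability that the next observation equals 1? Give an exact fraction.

48/163

obs 1: x=0 → posterior Beta(11/5, 14/3)
obs 2: x=0 → posterior Beta(11/5, 17/3)
obs 3: x=0 → posterior Beta(11/5, 20/3)
obs 4: x=0 → posterior Beta(11/5, 23/3)
obs 5: x=1 → posterior Beta(16/5, 23/3)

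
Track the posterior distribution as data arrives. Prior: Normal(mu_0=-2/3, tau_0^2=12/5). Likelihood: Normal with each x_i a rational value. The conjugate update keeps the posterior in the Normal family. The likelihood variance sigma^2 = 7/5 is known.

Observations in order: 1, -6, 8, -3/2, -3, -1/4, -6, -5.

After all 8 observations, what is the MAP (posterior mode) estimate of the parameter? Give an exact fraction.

obs 1: x=1 → posterior Normal(22/57, 84/95)
obs 2: x=-6 → posterior Normal(-194/93, 84/155)
obs 3: x=8 → posterior Normal(94/129, 84/215)
obs 4: x=-3/2 → posterior Normal(8/33, 84/275)
obs 5: x=-3 → posterior Normal(-68/201, 84/335)
obs 6: x=-1/4 → posterior Normal(-77/237, 84/395)
obs 7: x=-6 → posterior Normal(-293/273, 12/65)
obs 8: x=-5 → posterior Normal(-473/309, 84/515)

-473/309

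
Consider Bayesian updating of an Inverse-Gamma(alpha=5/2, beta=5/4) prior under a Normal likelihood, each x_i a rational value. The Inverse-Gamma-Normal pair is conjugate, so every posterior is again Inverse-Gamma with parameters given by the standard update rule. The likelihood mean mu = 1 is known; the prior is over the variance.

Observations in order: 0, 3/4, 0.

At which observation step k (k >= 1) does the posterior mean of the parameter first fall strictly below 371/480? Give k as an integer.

k = 2

obs 1: x=0 → posterior Inverse-Gamma(3, 7/4)
obs 2: x=3/4 → posterior Inverse-Gamma(7/2, 57/32)
obs 3: x=0 → posterior Inverse-Gamma(4, 73/32)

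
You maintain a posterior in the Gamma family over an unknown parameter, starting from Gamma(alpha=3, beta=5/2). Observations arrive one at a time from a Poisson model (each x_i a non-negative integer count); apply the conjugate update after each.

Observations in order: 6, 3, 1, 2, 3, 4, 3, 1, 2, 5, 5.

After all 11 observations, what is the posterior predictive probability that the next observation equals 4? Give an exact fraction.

3994145033137655938075011716530868639201240862568080802090080/26346074268992142099064516382762907506814419719803282255713641

obs 1: x=6 → posterior Gamma(9, 7/2)
obs 2: x=3 → posterior Gamma(12, 9/2)
obs 3: x=1 → posterior Gamma(13, 11/2)
obs 4: x=2 → posterior Gamma(15, 13/2)
obs 5: x=3 → posterior Gamma(18, 15/2)
obs 6: x=4 → posterior Gamma(22, 17/2)
obs 7: x=3 → posterior Gamma(25, 19/2)
obs 8: x=1 → posterior Gamma(26, 21/2)
obs 9: x=2 → posterior Gamma(28, 23/2)
obs 10: x=5 → posterior Gamma(33, 25/2)
obs 11: x=5 → posterior Gamma(38, 27/2)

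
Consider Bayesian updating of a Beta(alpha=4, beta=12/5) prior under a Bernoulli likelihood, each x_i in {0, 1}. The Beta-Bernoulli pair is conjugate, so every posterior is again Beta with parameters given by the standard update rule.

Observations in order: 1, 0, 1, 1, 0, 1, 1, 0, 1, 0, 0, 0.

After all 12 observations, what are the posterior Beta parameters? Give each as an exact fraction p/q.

obs 1: x=1 → posterior Beta(5, 12/5)
obs 2: x=0 → posterior Beta(5, 17/5)
obs 3: x=1 → posterior Beta(6, 17/5)
obs 4: x=1 → posterior Beta(7, 17/5)
obs 5: x=0 → posterior Beta(7, 22/5)
obs 6: x=1 → posterior Beta(8, 22/5)
obs 7: x=1 → posterior Beta(9, 22/5)
obs 8: x=0 → posterior Beta(9, 27/5)
obs 9: x=1 → posterior Beta(10, 27/5)
obs 10: x=0 → posterior Beta(10, 32/5)
obs 11: x=0 → posterior Beta(10, 37/5)
obs 12: x=0 → posterior Beta(10, 42/5)

alpha=10, beta=42/5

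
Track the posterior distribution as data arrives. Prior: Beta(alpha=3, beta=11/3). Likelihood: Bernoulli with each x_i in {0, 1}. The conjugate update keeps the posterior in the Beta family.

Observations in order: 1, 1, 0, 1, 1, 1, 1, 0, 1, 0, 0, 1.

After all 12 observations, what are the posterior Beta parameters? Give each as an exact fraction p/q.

alpha=11, beta=23/3

obs 1: x=1 → posterior Beta(4, 11/3)
obs 2: x=1 → posterior Beta(5, 11/3)
obs 3: x=0 → posterior Beta(5, 14/3)
obs 4: x=1 → posterior Beta(6, 14/3)
obs 5: x=1 → posterior Beta(7, 14/3)
obs 6: x=1 → posterior Beta(8, 14/3)
obs 7: x=1 → posterior Beta(9, 14/3)
obs 8: x=0 → posterior Beta(9, 17/3)
obs 9: x=1 → posterior Beta(10, 17/3)
obs 10: x=0 → posterior Beta(10, 20/3)
obs 11: x=0 → posterior Beta(10, 23/3)
obs 12: x=1 → posterior Beta(11, 23/3)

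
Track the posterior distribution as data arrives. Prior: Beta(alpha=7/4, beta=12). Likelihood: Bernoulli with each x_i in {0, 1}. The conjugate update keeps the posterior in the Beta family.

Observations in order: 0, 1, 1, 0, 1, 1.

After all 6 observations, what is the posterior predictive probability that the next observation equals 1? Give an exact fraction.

obs 1: x=0 → posterior Beta(7/4, 13)
obs 2: x=1 → posterior Beta(11/4, 13)
obs 3: x=1 → posterior Beta(15/4, 13)
obs 4: x=0 → posterior Beta(15/4, 14)
obs 5: x=1 → posterior Beta(19/4, 14)
obs 6: x=1 → posterior Beta(23/4, 14)

23/79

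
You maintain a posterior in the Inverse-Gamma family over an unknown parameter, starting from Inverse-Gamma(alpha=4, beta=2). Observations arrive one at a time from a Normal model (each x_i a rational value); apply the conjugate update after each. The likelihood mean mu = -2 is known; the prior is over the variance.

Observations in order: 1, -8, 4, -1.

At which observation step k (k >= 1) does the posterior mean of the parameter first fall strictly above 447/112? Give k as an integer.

obs 1: x=1 → posterior Inverse-Gamma(9/2, 13/2)
obs 2: x=-8 → posterior Inverse-Gamma(5, 49/2)
obs 3: x=4 → posterior Inverse-Gamma(11/2, 85/2)
obs 4: x=-1 → posterior Inverse-Gamma(6, 43)

k = 2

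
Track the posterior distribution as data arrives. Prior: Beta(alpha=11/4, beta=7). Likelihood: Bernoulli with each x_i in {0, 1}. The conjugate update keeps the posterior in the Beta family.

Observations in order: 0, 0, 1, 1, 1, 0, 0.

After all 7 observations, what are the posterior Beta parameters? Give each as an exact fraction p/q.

obs 1: x=0 → posterior Beta(11/4, 8)
obs 2: x=0 → posterior Beta(11/4, 9)
obs 3: x=1 → posterior Beta(15/4, 9)
obs 4: x=1 → posterior Beta(19/4, 9)
obs 5: x=1 → posterior Beta(23/4, 9)
obs 6: x=0 → posterior Beta(23/4, 10)
obs 7: x=0 → posterior Beta(23/4, 11)

alpha=23/4, beta=11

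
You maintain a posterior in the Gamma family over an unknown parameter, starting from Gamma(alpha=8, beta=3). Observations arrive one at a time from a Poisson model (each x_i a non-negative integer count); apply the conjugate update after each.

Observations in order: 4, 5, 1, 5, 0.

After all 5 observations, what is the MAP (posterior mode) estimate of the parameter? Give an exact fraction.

11/4

obs 1: x=4 → posterior Gamma(12, 4)
obs 2: x=5 → posterior Gamma(17, 5)
obs 3: x=1 → posterior Gamma(18, 6)
obs 4: x=5 → posterior Gamma(23, 7)
obs 5: x=0 → posterior Gamma(23, 8)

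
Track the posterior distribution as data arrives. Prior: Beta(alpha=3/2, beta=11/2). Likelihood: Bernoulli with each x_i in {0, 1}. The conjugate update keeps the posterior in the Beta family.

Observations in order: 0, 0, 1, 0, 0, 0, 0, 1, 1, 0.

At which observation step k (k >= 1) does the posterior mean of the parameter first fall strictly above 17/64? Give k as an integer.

k = 9

obs 1: x=0 → posterior Beta(3/2, 13/2)
obs 2: x=0 → posterior Beta(3/2, 15/2)
obs 3: x=1 → posterior Beta(5/2, 15/2)
obs 4: x=0 → posterior Beta(5/2, 17/2)
obs 5: x=0 → posterior Beta(5/2, 19/2)
obs 6: x=0 → posterior Beta(5/2, 21/2)
obs 7: x=0 → posterior Beta(5/2, 23/2)
obs 8: x=1 → posterior Beta(7/2, 23/2)
obs 9: x=1 → posterior Beta(9/2, 23/2)
obs 10: x=0 → posterior Beta(9/2, 25/2)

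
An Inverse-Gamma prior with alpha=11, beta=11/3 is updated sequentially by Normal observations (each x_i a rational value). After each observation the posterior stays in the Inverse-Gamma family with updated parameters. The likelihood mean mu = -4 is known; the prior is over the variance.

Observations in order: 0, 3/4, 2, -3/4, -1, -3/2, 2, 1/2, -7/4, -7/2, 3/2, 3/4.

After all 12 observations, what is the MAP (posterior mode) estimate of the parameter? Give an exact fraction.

obs 1: x=0 → posterior Inverse-Gamma(23/2, 35/3)
obs 2: x=3/4 → posterior Inverse-Gamma(12, 2203/96)
obs 3: x=2 → posterior Inverse-Gamma(25/2, 3931/96)
obs 4: x=-3/4 → posterior Inverse-Gamma(13, 2219/48)
obs 5: x=-1 → posterior Inverse-Gamma(27/2, 2435/48)
obs 6: x=-3/2 → posterior Inverse-Gamma(14, 2585/48)
obs 7: x=2 → posterior Inverse-Gamma(29/2, 3449/48)
obs 8: x=1/2 → posterior Inverse-Gamma(15, 3935/48)
obs 9: x=-7/4 → posterior Inverse-Gamma(31/2, 8113/96)
obs 10: x=-7/2 → posterior Inverse-Gamma(16, 8125/96)
obs 11: x=3/2 → posterior Inverse-Gamma(33/2, 9577/96)
obs 12: x=3/4 → posterior Inverse-Gamma(17, 2665/24)

2665/432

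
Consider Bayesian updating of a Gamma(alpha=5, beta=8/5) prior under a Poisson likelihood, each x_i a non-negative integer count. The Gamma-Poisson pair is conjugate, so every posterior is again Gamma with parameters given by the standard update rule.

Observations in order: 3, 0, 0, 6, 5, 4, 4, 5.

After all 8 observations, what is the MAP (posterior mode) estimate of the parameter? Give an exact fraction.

obs 1: x=3 → posterior Gamma(8, 13/5)
obs 2: x=0 → posterior Gamma(8, 18/5)
obs 3: x=0 → posterior Gamma(8, 23/5)
obs 4: x=6 → posterior Gamma(14, 28/5)
obs 5: x=5 → posterior Gamma(19, 33/5)
obs 6: x=4 → posterior Gamma(23, 38/5)
obs 7: x=4 → posterior Gamma(27, 43/5)
obs 8: x=5 → posterior Gamma(32, 48/5)

155/48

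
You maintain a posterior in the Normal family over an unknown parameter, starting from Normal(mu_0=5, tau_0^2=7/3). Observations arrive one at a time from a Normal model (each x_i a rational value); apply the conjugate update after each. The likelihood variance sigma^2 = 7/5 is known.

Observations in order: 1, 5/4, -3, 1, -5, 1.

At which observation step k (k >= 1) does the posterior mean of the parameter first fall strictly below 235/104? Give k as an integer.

obs 1: x=1 → posterior Normal(5/2, 7/8)
obs 2: x=5/4 → posterior Normal(105/52, 7/13)
obs 3: x=-3 → posterior Normal(5/8, 7/18)
obs 4: x=1 → posterior Normal(65/92, 7/23)
obs 5: x=-5 → posterior Normal(-5/16, 1/4)
obs 6: x=1 → posterior Normal(-5/44, 7/33)

k = 2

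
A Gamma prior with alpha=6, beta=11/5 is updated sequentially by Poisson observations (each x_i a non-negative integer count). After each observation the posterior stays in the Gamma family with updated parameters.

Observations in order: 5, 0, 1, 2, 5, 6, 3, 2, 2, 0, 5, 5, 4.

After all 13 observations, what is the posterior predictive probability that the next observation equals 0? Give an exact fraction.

329173787791918087557460232740721198731822721890860623815648126333158225121448952856576/6170365191715177779482467945369860501784408913594010934644126825341528124785676079587681

obs 1: x=5 → posterior Gamma(11, 16/5)
obs 2: x=0 → posterior Gamma(11, 21/5)
obs 3: x=1 → posterior Gamma(12, 26/5)
obs 4: x=2 → posterior Gamma(14, 31/5)
obs 5: x=5 → posterior Gamma(19, 36/5)
obs 6: x=6 → posterior Gamma(25, 41/5)
obs 7: x=3 → posterior Gamma(28, 46/5)
obs 8: x=2 → posterior Gamma(30, 51/5)
obs 9: x=2 → posterior Gamma(32, 56/5)
obs 10: x=0 → posterior Gamma(32, 61/5)
obs 11: x=5 → posterior Gamma(37, 66/5)
obs 12: x=5 → posterior Gamma(42, 71/5)
obs 13: x=4 → posterior Gamma(46, 76/5)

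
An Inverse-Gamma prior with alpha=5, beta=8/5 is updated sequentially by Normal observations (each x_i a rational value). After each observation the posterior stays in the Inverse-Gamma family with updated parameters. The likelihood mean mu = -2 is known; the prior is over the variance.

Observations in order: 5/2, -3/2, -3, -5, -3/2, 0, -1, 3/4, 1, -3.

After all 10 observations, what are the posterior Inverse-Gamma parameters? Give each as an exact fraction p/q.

obs 1: x=5/2 → posterior Inverse-Gamma(11/2, 469/40)
obs 2: x=-3/2 → posterior Inverse-Gamma(6, 237/20)
obs 3: x=-3 → posterior Inverse-Gamma(13/2, 247/20)
obs 4: x=-5 → posterior Inverse-Gamma(7, 337/20)
obs 5: x=-3/2 → posterior Inverse-Gamma(15/2, 679/40)
obs 6: x=0 → posterior Inverse-Gamma(8, 759/40)
obs 7: x=-1 → posterior Inverse-Gamma(17/2, 779/40)
obs 8: x=3/4 → posterior Inverse-Gamma(9, 3721/160)
obs 9: x=1 → posterior Inverse-Gamma(19/2, 4441/160)
obs 10: x=-3 → posterior Inverse-Gamma(10, 4521/160)

alpha=10, beta=4521/160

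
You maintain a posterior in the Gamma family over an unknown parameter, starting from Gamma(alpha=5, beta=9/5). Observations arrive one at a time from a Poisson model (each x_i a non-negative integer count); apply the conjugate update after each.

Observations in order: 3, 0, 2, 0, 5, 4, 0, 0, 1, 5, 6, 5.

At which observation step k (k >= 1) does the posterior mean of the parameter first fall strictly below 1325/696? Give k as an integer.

k = 4

obs 1: x=3 → posterior Gamma(8, 14/5)
obs 2: x=0 → posterior Gamma(8, 19/5)
obs 3: x=2 → posterior Gamma(10, 24/5)
obs 4: x=0 → posterior Gamma(10, 29/5)
obs 5: x=5 → posterior Gamma(15, 34/5)
obs 6: x=4 → posterior Gamma(19, 39/5)
obs 7: x=0 → posterior Gamma(19, 44/5)
obs 8: x=0 → posterior Gamma(19, 49/5)
obs 9: x=1 → posterior Gamma(20, 54/5)
obs 10: x=5 → posterior Gamma(25, 59/5)
obs 11: x=6 → posterior Gamma(31, 64/5)
obs 12: x=5 → posterior Gamma(36, 69/5)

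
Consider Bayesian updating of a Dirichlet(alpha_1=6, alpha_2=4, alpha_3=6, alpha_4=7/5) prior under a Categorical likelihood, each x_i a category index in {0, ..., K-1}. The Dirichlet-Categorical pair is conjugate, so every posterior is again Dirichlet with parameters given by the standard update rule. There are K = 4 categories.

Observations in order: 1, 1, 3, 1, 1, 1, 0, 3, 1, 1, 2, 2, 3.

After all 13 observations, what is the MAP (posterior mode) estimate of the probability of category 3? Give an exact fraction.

17/132

obs 1: x=1 → posterior Dirichlet(6, 5, 6, 7/5)
obs 2: x=1 → posterior Dirichlet(6, 6, 6, 7/5)
obs 3: x=3 → posterior Dirichlet(6, 6, 6, 12/5)
obs 4: x=1 → posterior Dirichlet(6, 7, 6, 12/5)
obs 5: x=1 → posterior Dirichlet(6, 8, 6, 12/5)
obs 6: x=1 → posterior Dirichlet(6, 9, 6, 12/5)
obs 7: x=0 → posterior Dirichlet(7, 9, 6, 12/5)
obs 8: x=3 → posterior Dirichlet(7, 9, 6, 17/5)
obs 9: x=1 → posterior Dirichlet(7, 10, 6, 17/5)
obs 10: x=1 → posterior Dirichlet(7, 11, 6, 17/5)
obs 11: x=2 → posterior Dirichlet(7, 11, 7, 17/5)
obs 12: x=2 → posterior Dirichlet(7, 11, 8, 17/5)
obs 13: x=3 → posterior Dirichlet(7, 11, 8, 22/5)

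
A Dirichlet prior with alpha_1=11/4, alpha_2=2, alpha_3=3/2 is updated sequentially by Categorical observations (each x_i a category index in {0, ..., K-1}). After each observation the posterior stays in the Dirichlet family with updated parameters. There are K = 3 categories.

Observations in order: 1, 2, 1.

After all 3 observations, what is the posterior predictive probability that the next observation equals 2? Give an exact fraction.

obs 1: x=1 → posterior Dirichlet(11/4, 3, 3/2)
obs 2: x=2 → posterior Dirichlet(11/4, 3, 5/2)
obs 3: x=1 → posterior Dirichlet(11/4, 4, 5/2)

10/37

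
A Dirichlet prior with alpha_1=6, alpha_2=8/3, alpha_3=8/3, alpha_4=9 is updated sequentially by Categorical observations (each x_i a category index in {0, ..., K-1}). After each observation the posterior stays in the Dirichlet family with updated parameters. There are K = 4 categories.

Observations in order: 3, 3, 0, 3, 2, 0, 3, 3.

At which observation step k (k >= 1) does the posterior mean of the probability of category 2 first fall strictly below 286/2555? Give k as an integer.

k = 4

obs 1: x=3 → posterior Dirichlet(6, 8/3, 8/3, 10)
obs 2: x=3 → posterior Dirichlet(6, 8/3, 8/3, 11)
obs 3: x=0 → posterior Dirichlet(7, 8/3, 8/3, 11)
obs 4: x=3 → posterior Dirichlet(7, 8/3, 8/3, 12)
obs 5: x=2 → posterior Dirichlet(7, 8/3, 11/3, 12)
obs 6: x=0 → posterior Dirichlet(8, 8/3, 11/3, 12)
obs 7: x=3 → posterior Dirichlet(8, 8/3, 11/3, 13)
obs 8: x=3 → posterior Dirichlet(8, 8/3, 11/3, 14)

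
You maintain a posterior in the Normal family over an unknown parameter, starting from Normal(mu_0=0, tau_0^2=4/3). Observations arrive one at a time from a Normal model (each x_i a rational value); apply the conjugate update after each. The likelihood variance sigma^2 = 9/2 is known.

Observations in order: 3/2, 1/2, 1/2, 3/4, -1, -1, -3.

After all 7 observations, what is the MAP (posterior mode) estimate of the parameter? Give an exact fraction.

-14/83

obs 1: x=3/2 → posterior Normal(12/35, 36/35)
obs 2: x=1/2 → posterior Normal(16/43, 36/43)
obs 3: x=1/2 → posterior Normal(20/51, 12/17)
obs 4: x=3/4 → posterior Normal(26/59, 36/59)
obs 5: x=-1 → posterior Normal(18/67, 36/67)
obs 6: x=-1 → posterior Normal(2/15, 12/25)
obs 7: x=-3 → posterior Normal(-14/83, 36/83)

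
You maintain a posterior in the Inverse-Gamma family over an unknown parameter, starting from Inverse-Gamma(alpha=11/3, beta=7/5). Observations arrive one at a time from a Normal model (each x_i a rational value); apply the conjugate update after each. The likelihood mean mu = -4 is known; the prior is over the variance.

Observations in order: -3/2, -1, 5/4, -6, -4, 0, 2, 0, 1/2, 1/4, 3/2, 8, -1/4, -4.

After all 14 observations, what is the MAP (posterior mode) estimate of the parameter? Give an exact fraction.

obs 1: x=-3/2 → posterior Inverse-Gamma(25/6, 181/40)
obs 2: x=-1 → posterior Inverse-Gamma(14/3, 361/40)
obs 3: x=5/4 → posterior Inverse-Gamma(31/6, 3649/160)
obs 4: x=-6 → posterior Inverse-Gamma(17/3, 3969/160)
obs 5: x=-4 → posterior Inverse-Gamma(37/6, 3969/160)
obs 6: x=0 → posterior Inverse-Gamma(20/3, 5249/160)
obs 7: x=2 → posterior Inverse-Gamma(43/6, 8129/160)
obs 8: x=0 → posterior Inverse-Gamma(23/3, 9409/160)
obs 9: x=1/2 → posterior Inverse-Gamma(49/6, 11029/160)
obs 10: x=1/4 → posterior Inverse-Gamma(26/3, 6237/80)
obs 11: x=3/2 → posterior Inverse-Gamma(55/6, 7447/80)
obs 12: x=8 → posterior Inverse-Gamma(29/3, 13207/80)
obs 13: x=-1/4 → posterior Inverse-Gamma(61/6, 27539/160)
obs 14: x=-4 → posterior Inverse-Gamma(32/3, 27539/160)

82617/5600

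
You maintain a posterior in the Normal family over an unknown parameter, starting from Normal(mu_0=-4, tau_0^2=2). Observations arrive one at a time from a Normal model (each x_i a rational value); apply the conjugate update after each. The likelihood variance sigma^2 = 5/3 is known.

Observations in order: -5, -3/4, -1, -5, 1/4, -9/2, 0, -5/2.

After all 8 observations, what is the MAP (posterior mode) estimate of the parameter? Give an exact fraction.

-131/53

obs 1: x=-5 → posterior Normal(-50/11, 10/11)
obs 2: x=-3/4 → posterior Normal(-109/34, 10/17)
obs 3: x=-1 → posterior Normal(-121/46, 10/23)
obs 4: x=-5 → posterior Normal(-181/58, 10/29)
obs 5: x=1/4 → posterior Normal(-89/35, 2/7)
obs 6: x=-9/2 → posterior Normal(-116/41, 10/41)
obs 7: x=0 → posterior Normal(-116/47, 10/47)
obs 8: x=-5/2 → posterior Normal(-131/53, 10/53)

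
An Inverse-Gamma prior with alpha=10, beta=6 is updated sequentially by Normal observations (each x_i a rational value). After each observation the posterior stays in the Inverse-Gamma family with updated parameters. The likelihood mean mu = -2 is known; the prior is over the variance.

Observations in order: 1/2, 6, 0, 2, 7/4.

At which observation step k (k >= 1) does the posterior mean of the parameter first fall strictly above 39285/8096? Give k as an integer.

k = 5

obs 1: x=1/2 → posterior Inverse-Gamma(21/2, 73/8)
obs 2: x=6 → posterior Inverse-Gamma(11, 329/8)
obs 3: x=0 → posterior Inverse-Gamma(23/2, 345/8)
obs 4: x=2 → posterior Inverse-Gamma(12, 409/8)
obs 5: x=7/4 → posterior Inverse-Gamma(25/2, 1861/32)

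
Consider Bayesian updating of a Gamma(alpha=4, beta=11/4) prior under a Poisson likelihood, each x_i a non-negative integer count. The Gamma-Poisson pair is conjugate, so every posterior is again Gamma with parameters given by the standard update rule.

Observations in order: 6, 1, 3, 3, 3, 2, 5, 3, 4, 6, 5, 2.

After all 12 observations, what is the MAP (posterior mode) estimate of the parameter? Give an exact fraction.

obs 1: x=6 → posterior Gamma(10, 15/4)
obs 2: x=1 → posterior Gamma(11, 19/4)
obs 3: x=3 → posterior Gamma(14, 23/4)
obs 4: x=3 → posterior Gamma(17, 27/4)
obs 5: x=3 → posterior Gamma(20, 31/4)
obs 6: x=2 → posterior Gamma(22, 35/4)
obs 7: x=5 → posterior Gamma(27, 39/4)
obs 8: x=3 → posterior Gamma(30, 43/4)
obs 9: x=4 → posterior Gamma(34, 47/4)
obs 10: x=6 → posterior Gamma(40, 51/4)
obs 11: x=5 → posterior Gamma(45, 55/4)
obs 12: x=2 → posterior Gamma(47, 59/4)

184/59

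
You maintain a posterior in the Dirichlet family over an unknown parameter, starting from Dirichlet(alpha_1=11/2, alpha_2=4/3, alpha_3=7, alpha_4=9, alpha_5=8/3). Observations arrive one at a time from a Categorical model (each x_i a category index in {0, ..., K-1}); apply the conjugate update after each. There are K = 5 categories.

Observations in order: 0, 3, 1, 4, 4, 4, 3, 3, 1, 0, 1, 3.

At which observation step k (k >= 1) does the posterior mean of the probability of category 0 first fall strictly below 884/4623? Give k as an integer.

k = 9

obs 1: x=0 → posterior Dirichlet(13/2, 4/3, 7, 9, 8/3)
obs 2: x=3 → posterior Dirichlet(13/2, 4/3, 7, 10, 8/3)
obs 3: x=1 → posterior Dirichlet(13/2, 7/3, 7, 10, 8/3)
obs 4: x=4 → posterior Dirichlet(13/2, 7/3, 7, 10, 11/3)
obs 5: x=4 → posterior Dirichlet(13/2, 7/3, 7, 10, 14/3)
obs 6: x=4 → posterior Dirichlet(13/2, 7/3, 7, 10, 17/3)
obs 7: x=3 → posterior Dirichlet(13/2, 7/3, 7, 11, 17/3)
obs 8: x=3 → posterior Dirichlet(13/2, 7/3, 7, 12, 17/3)
obs 9: x=1 → posterior Dirichlet(13/2, 10/3, 7, 12, 17/3)
obs 10: x=0 → posterior Dirichlet(15/2, 10/3, 7, 12, 17/3)
obs 11: x=1 → posterior Dirichlet(15/2, 13/3, 7, 12, 17/3)
obs 12: x=3 → posterior Dirichlet(15/2, 13/3, 7, 13, 17/3)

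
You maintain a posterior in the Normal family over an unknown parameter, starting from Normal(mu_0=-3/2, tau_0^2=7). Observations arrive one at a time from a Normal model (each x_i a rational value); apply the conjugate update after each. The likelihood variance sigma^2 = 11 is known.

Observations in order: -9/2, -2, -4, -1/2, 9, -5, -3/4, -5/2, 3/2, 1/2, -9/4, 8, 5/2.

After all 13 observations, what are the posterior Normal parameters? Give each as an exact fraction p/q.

obs 1: x=-9/2 → posterior Normal(-8/3, 77/18)
obs 2: x=-2 → posterior Normal(-62/25, 77/25)
obs 3: x=-4 → posterior Normal(-45/16, 77/32)
obs 4: x=-1/2 → posterior Normal(-187/78, 77/39)
obs 5: x=9 → posterior Normal(-61/92, 77/46)
obs 6: x=-5 → posterior Normal(-131/106, 77/53)
obs 7: x=-3/4 → posterior Normal(-283/240, 77/60)
obs 8: x=-5/2 → posterior Normal(-353/268, 77/67)
obs 9: x=3/2 → posterior Normal(-311/296, 77/74)
obs 10: x=1/2 → posterior Normal(-11/12, 77/81)
obs 11: x=-9/4 → posterior Normal(-45/44, 7/8)
obs 12: x=8 → posterior Normal(-34/95, 77/95)
obs 13: x=5/2 → posterior Normal(-11/68, 77/102)

mu_0=-11/68, tau_0^2=77/102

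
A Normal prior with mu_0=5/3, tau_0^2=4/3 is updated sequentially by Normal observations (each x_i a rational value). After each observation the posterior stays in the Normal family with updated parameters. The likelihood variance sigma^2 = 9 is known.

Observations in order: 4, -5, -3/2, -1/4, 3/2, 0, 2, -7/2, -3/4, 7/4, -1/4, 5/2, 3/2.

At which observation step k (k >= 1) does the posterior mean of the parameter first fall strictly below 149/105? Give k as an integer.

k = 2

obs 1: x=4 → posterior Normal(61/31, 36/31)
obs 2: x=-5 → posterior Normal(41/35, 36/35)
obs 3: x=-3/2 → posterior Normal(35/39, 12/13)
obs 4: x=-1/4 → posterior Normal(34/43, 36/43)
obs 5: x=3/2 → posterior Normal(40/47, 36/47)
obs 6: x=0 → posterior Normal(40/51, 12/17)
obs 7: x=2 → posterior Normal(48/55, 36/55)
obs 8: x=-7/2 → posterior Normal(34/59, 36/59)
obs 9: x=-3/4 → posterior Normal(31/63, 4/7)
obs 10: x=7/4 → posterior Normal(38/67, 36/67)
obs 11: x=-1/4 → posterior Normal(37/71, 36/71)
obs 12: x=5/2 → posterior Normal(47/75, 12/25)
obs 13: x=3/2 → posterior Normal(53/79, 36/79)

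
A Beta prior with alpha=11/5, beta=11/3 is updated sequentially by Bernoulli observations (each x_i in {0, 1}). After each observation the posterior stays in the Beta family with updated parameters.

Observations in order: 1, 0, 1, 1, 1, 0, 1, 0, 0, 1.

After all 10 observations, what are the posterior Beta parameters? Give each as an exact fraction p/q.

obs 1: x=1 → posterior Beta(16/5, 11/3)
obs 2: x=0 → posterior Beta(16/5, 14/3)
obs 3: x=1 → posterior Beta(21/5, 14/3)
obs 4: x=1 → posterior Beta(26/5, 14/3)
obs 5: x=1 → posterior Beta(31/5, 14/3)
obs 6: x=0 → posterior Beta(31/5, 17/3)
obs 7: x=1 → posterior Beta(36/5, 17/3)
obs 8: x=0 → posterior Beta(36/5, 20/3)
obs 9: x=0 → posterior Beta(36/5, 23/3)
obs 10: x=1 → posterior Beta(41/5, 23/3)

alpha=41/5, beta=23/3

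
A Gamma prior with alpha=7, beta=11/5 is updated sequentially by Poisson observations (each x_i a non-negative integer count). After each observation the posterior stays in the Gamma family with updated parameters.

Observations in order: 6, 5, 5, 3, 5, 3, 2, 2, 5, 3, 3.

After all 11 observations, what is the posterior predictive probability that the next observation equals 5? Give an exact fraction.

obs 1: x=6 → posterior Gamma(13, 16/5)
obs 2: x=5 → posterior Gamma(18, 21/5)
obs 3: x=5 → posterior Gamma(23, 26/5)
obs 4: x=3 → posterior Gamma(26, 31/5)
obs 5: x=5 → posterior Gamma(31, 36/5)
obs 6: x=3 → posterior Gamma(34, 41/5)
obs 7: x=2 → posterior Gamma(36, 46/5)
obs 8: x=2 → posterior Gamma(38, 51/5)
obs 9: x=5 → posterior Gamma(43, 56/5)
obs 10: x=3 → posterior Gamma(46, 61/5)
obs 11: x=3 → posterior Gamma(49, 66/5)

1289249853954414461079096349219290703123203756039186071462096294678671881095206459785753919488000000/9288612186912875874667186338493330758034069235896125119733172570190281306549755820106670707143297681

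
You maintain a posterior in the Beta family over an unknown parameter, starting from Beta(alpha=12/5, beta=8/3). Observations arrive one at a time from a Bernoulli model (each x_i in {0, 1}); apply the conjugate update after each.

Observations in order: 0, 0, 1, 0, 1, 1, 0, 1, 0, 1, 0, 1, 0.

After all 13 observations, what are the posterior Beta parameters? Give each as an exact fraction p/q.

obs 1: x=0 → posterior Beta(12/5, 11/3)
obs 2: x=0 → posterior Beta(12/5, 14/3)
obs 3: x=1 → posterior Beta(17/5, 14/3)
obs 4: x=0 → posterior Beta(17/5, 17/3)
obs 5: x=1 → posterior Beta(22/5, 17/3)
obs 6: x=1 → posterior Beta(27/5, 17/3)
obs 7: x=0 → posterior Beta(27/5, 20/3)
obs 8: x=1 → posterior Beta(32/5, 20/3)
obs 9: x=0 → posterior Beta(32/5, 23/3)
obs 10: x=1 → posterior Beta(37/5, 23/3)
obs 11: x=0 → posterior Beta(37/5, 26/3)
obs 12: x=1 → posterior Beta(42/5, 26/3)
obs 13: x=0 → posterior Beta(42/5, 29/3)

alpha=42/5, beta=29/3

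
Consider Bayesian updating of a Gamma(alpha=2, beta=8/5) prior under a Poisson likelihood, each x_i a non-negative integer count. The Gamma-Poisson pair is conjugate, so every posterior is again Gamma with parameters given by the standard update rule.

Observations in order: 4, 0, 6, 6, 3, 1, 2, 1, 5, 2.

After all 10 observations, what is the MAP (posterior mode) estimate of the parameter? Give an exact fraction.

155/58

obs 1: x=4 → posterior Gamma(6, 13/5)
obs 2: x=0 → posterior Gamma(6, 18/5)
obs 3: x=6 → posterior Gamma(12, 23/5)
obs 4: x=6 → posterior Gamma(18, 28/5)
obs 5: x=3 → posterior Gamma(21, 33/5)
obs 6: x=1 → posterior Gamma(22, 38/5)
obs 7: x=2 → posterior Gamma(24, 43/5)
obs 8: x=1 → posterior Gamma(25, 48/5)
obs 9: x=5 → posterior Gamma(30, 53/5)
obs 10: x=2 → posterior Gamma(32, 58/5)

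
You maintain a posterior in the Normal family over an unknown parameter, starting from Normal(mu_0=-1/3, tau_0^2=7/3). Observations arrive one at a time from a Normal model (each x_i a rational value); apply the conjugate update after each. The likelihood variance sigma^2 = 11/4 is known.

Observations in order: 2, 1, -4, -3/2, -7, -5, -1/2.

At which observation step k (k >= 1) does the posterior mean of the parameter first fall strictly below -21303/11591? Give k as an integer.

k = 6

obs 1: x=2 → posterior Normal(45/61, 77/61)
obs 2: x=1 → posterior Normal(73/89, 77/89)
obs 3: x=-4 → posterior Normal(-1/3, 77/117)
obs 4: x=-3/2 → posterior Normal(-81/145, 77/145)
obs 5: x=-7 → posterior Normal(-277/173, 77/173)
obs 6: x=-5 → posterior Normal(-139/67, 77/201)
obs 7: x=-1/2 → posterior Normal(-431/229, 77/229)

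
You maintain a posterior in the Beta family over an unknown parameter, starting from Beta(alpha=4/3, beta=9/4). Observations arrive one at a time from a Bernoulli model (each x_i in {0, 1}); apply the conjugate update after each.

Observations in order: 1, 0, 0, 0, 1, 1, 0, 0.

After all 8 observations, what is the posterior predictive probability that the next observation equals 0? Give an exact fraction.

obs 1: x=1 → posterior Beta(7/3, 9/4)
obs 2: x=0 → posterior Beta(7/3, 13/4)
obs 3: x=0 → posterior Beta(7/3, 17/4)
obs 4: x=0 → posterior Beta(7/3, 21/4)
obs 5: x=1 → posterior Beta(10/3, 21/4)
obs 6: x=1 → posterior Beta(13/3, 21/4)
obs 7: x=0 → posterior Beta(13/3, 25/4)
obs 8: x=0 → posterior Beta(13/3, 29/4)

87/139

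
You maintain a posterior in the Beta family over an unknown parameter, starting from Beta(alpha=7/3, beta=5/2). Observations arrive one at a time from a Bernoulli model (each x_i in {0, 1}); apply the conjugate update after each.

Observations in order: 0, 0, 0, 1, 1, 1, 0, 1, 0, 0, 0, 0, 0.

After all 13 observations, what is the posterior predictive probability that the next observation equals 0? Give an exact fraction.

obs 1: x=0 → posterior Beta(7/3, 7/2)
obs 2: x=0 → posterior Beta(7/3, 9/2)
obs 3: x=0 → posterior Beta(7/3, 11/2)
obs 4: x=1 → posterior Beta(10/3, 11/2)
obs 5: x=1 → posterior Beta(13/3, 11/2)
obs 6: x=1 → posterior Beta(16/3, 11/2)
obs 7: x=0 → posterior Beta(16/3, 13/2)
obs 8: x=1 → posterior Beta(19/3, 13/2)
obs 9: x=0 → posterior Beta(19/3, 15/2)
obs 10: x=0 → posterior Beta(19/3, 17/2)
obs 11: x=0 → posterior Beta(19/3, 19/2)
obs 12: x=0 → posterior Beta(19/3, 21/2)
obs 13: x=0 → posterior Beta(19/3, 23/2)

69/107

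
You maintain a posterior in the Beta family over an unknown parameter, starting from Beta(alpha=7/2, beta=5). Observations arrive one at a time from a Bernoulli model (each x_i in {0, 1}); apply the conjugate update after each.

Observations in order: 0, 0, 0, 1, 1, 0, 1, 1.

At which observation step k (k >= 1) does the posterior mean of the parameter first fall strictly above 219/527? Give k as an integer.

obs 1: x=0 → posterior Beta(7/2, 6)
obs 2: x=0 → posterior Beta(7/2, 7)
obs 3: x=0 → posterior Beta(7/2, 8)
obs 4: x=1 → posterior Beta(9/2, 8)
obs 5: x=1 → posterior Beta(11/2, 8)
obs 6: x=0 → posterior Beta(11/2, 9)
obs 7: x=1 → posterior Beta(13/2, 9)
obs 8: x=1 → posterior Beta(15/2, 9)

k = 7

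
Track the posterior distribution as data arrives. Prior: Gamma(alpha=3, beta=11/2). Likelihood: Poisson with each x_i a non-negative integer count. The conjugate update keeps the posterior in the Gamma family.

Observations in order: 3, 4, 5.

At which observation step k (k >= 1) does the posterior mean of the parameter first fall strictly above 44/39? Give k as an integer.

obs 1: x=3 → posterior Gamma(6, 13/2)
obs 2: x=4 → posterior Gamma(10, 15/2)
obs 3: x=5 → posterior Gamma(15, 17/2)

k = 2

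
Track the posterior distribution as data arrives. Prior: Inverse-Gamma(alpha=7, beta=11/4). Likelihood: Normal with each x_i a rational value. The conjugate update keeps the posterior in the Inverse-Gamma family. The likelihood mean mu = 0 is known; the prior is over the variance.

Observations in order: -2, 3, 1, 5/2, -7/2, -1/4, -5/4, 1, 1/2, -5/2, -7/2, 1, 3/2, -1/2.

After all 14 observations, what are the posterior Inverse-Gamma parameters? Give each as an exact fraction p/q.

alpha=14, beta=503/16

obs 1: x=-2 → posterior Inverse-Gamma(15/2, 19/4)
obs 2: x=3 → posterior Inverse-Gamma(8, 37/4)
obs 3: x=1 → posterior Inverse-Gamma(17/2, 39/4)
obs 4: x=5/2 → posterior Inverse-Gamma(9, 103/8)
obs 5: x=-7/2 → posterior Inverse-Gamma(19/2, 19)
obs 6: x=-1/4 → posterior Inverse-Gamma(10, 609/32)
obs 7: x=-5/4 → posterior Inverse-Gamma(21/2, 317/16)
obs 8: x=1 → posterior Inverse-Gamma(11, 325/16)
obs 9: x=1/2 → posterior Inverse-Gamma(23/2, 327/16)
obs 10: x=-5/2 → posterior Inverse-Gamma(12, 377/16)
obs 11: x=-7/2 → posterior Inverse-Gamma(25/2, 475/16)
obs 12: x=1 → posterior Inverse-Gamma(13, 483/16)
obs 13: x=3/2 → posterior Inverse-Gamma(27/2, 501/16)
obs 14: x=-1/2 → posterior Inverse-Gamma(14, 503/16)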